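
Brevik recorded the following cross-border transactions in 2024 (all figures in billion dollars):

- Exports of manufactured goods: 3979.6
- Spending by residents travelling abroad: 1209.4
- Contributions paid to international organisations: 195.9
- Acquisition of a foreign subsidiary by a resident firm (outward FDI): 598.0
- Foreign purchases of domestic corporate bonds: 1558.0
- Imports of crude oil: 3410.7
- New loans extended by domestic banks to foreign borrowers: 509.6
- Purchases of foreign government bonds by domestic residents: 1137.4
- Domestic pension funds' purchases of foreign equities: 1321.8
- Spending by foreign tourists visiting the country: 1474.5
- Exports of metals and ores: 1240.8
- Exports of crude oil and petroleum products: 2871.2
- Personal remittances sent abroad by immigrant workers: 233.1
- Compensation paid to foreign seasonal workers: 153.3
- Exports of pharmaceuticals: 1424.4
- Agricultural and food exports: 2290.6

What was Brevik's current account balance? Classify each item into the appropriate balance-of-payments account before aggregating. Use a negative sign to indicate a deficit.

Goods: 1240.8 + 3979.6 + 2871.2 - 3410.7 + 1424.4 + 2290.6 = 8395.9
Services: -1209.4 + 1474.5 = 265.1
Primary income: -153.3
Secondary income: -233.1 - 195.9 = -429.0
Current account = 8395.9 + 265.1 + (-153.3) + (-429.0) = 8078.7
(Excluded from the current account — financial account: acquisition of a foreign subsidiary by a resident firm (outward FDI) 598.0, foreign purchases of domestic corporate bonds 1558.0, new loans extended by domestic banks to foreign borrowers 509.6, purchases of foreign government bonds by domestic residents 1137.4, domestic pension funds' purchases of foreign equities 1321.8.)

8078.7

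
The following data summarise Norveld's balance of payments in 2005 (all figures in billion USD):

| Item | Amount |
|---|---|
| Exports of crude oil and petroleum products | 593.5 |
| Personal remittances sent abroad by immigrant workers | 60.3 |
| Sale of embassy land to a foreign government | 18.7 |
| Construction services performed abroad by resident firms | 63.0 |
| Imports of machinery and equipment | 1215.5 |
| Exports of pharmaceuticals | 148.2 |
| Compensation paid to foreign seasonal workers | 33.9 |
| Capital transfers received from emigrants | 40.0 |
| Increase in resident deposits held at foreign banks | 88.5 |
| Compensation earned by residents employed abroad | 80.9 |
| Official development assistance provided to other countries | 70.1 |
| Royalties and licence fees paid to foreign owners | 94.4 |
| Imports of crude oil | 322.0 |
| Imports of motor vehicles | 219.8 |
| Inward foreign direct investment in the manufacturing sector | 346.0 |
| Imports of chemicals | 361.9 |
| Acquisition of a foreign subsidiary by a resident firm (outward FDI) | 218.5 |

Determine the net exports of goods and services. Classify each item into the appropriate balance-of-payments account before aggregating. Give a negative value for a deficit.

-1408.9

Goods: -361.9 + 148.2 - 1215.5 - 219.8 - 322.0 + 593.5 = -1377.5
Services: -94.4 + 63.0 = -31.4
Trade balance = -1377.5 + (-31.4) = -1408.9
(Excluded from the trade balance — secondary income: personal remittances sent abroad by immigrant workers 60.3, official development assistance provided to other countries 70.1; capital account: sale of embassy land to a foreign government 18.7, capital transfers received from emigrants 40.0; primary income: compensation paid to foreign seasonal workers 33.9, compensation earned by residents employed abroad 80.9; financial account: increase in resident deposits held at foreign banks 88.5, inward foreign direct investment in the manufacturing sector 346.0, acquisition of a foreign subsidiary by a resident firm (outward FDI) 218.5.)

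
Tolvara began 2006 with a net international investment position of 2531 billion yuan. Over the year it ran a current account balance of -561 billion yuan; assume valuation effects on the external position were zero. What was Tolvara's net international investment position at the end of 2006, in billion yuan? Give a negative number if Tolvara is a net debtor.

1970

With no valuation effects, change in NIIP = current account = -561
End-of-year NIIP = 2531 + (-561) = 1970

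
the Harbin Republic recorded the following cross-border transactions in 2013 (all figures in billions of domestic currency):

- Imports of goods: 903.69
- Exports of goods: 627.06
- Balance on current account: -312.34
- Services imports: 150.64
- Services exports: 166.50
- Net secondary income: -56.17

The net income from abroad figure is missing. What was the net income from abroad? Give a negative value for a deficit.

4.60

Current account = goods balance + services balance + net primary income + net secondary income
Sum of the known components = -316.94
Net income from abroad = CA - (known components) = -312.34 - (-316.94) = 4.60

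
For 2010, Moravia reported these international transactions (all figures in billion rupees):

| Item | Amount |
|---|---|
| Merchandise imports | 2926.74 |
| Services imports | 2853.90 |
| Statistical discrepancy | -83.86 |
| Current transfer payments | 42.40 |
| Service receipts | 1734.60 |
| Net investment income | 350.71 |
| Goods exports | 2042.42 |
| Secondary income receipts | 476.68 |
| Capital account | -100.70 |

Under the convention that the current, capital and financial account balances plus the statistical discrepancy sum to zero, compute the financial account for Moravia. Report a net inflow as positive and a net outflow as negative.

1403.19

Goods balance = 2042.42 - 2926.74 = -884.32
Services balance = 1734.60 - 2853.90 = -1119.30
Trade balance (goods + services) = -884.32 + (-1119.30) = -2003.62
Net primary income = 350.71
Net secondary income = 476.68 - 42.40 = 434.28
Current account = -2003.62 + 350.71 + 434.28 = -1218.63
Financial account = -(-1218.63 + (-100.70) + (-83.86)) = 1403.19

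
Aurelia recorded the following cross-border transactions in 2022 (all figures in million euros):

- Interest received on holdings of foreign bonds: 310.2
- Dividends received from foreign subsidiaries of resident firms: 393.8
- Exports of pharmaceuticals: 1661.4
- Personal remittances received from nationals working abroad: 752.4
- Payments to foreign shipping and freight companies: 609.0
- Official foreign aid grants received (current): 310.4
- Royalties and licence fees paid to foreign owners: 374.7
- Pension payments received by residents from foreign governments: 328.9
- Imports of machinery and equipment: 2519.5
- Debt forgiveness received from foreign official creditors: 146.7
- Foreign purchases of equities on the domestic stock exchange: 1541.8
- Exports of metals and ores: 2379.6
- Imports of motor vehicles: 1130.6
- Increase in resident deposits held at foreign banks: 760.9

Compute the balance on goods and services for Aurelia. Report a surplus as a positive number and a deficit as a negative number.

Goods: 2379.6 + 1661.4 - 2519.5 - 1130.6 = 390.9
Services: -609.0 - 374.7 = -983.7
Trade balance = 390.9 + (-983.7) = -592.8
(Excluded from the trade balance — primary income: interest received on holdings of foreign bonds 310.2, dividends received from foreign subsidiaries of resident firms 393.8; secondary income: personal remittances received from nationals working abroad 752.4, official foreign aid grants received (current) 310.4, pension payments received by residents from foreign governments 328.9; capital account: debt forgiveness received from foreign official creditors 146.7; financial account: foreign purchases of equities on the domestic stock exchange 1541.8, increase in resident deposits held at foreign banks 760.9.)

-592.8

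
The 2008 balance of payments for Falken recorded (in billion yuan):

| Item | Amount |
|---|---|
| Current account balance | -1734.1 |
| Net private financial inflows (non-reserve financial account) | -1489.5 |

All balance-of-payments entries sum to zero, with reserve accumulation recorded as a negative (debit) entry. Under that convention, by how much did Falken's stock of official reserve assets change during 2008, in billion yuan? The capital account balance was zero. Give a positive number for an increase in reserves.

Official reserve transactions balance = -((-1734.1) + (-1489.5)) = 3223.6
An accumulation of reserves is recorded as a debit (negative entry), so the change in the stock of reserves is the negative of that balance.
Change in official reserves = -(3223.6) = -3223.6

-3223.6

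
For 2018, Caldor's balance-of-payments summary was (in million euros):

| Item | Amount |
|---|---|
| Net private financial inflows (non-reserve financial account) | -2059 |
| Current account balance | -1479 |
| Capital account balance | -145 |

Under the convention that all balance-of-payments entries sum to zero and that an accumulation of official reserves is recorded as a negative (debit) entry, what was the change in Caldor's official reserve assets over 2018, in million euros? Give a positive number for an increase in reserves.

-3683

Official reserve transactions balance = -((-1479) + (-145) + (-2059)) = 3683
An accumulation of reserves is recorded as a debit (negative entry), so the change in the stock of reserves is the negative of that balance.
Change in official reserves = -(3683) = -3683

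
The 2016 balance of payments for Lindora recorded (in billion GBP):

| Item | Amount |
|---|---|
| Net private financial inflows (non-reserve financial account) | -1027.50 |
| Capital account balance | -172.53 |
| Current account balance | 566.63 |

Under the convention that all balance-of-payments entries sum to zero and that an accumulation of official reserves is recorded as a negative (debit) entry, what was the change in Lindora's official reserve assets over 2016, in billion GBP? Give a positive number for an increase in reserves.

Official reserve transactions balance = -(566.63 + (-172.53) + (-1027.50)) = 633.40
An accumulation of reserves is recorded as a debit (negative entry), so the change in the stock of reserves is the negative of that balance.
Change in official reserves = -(633.40) = -633.40

-633.40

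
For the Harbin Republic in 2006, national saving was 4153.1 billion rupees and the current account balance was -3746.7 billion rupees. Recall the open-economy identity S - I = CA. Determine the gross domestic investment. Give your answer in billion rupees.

S - I = CA (net lending to the rest of the world).
I = S - CA = 4153.1 - (-3746.7) = 7899.8

7899.8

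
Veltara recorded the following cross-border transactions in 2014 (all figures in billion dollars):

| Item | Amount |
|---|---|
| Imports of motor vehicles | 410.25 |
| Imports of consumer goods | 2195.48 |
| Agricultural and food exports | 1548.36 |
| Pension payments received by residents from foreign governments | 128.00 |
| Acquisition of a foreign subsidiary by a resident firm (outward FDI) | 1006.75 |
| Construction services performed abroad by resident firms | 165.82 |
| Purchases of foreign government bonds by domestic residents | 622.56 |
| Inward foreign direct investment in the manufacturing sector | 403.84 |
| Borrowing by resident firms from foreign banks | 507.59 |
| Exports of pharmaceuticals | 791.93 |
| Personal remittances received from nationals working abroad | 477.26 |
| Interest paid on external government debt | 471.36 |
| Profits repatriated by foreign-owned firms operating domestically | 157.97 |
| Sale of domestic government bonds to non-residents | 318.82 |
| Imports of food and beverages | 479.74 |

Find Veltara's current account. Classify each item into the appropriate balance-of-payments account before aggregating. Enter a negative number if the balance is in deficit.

Goods: -479.74 + 791.93 - 2195.48 + 1548.36 - 410.25 = -745.18
Services: 165.82
Primary income: -157.97 - 471.36 = -629.33
Secondary income: 128.00 + 477.26 = 605.26
Current account = (-745.18) + 165.82 + (-629.33) + 605.26 = -603.43
(Excluded from the current account — financial account: acquisition of a foreign subsidiary by a resident firm (outward FDI) 1006.75, purchases of foreign government bonds by domestic residents 622.56, inward foreign direct investment in the manufacturing sector 403.84, borrowing by resident firms from foreign banks 507.59, sale of domestic government bonds to non-residents 318.82.)

-603.43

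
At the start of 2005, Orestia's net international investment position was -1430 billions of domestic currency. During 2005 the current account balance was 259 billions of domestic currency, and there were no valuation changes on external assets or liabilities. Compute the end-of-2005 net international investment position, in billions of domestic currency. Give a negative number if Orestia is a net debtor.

-1171

With no valuation effects, change in NIIP = current account = 259
End-of-year NIIP = -1430 + 259 = -1171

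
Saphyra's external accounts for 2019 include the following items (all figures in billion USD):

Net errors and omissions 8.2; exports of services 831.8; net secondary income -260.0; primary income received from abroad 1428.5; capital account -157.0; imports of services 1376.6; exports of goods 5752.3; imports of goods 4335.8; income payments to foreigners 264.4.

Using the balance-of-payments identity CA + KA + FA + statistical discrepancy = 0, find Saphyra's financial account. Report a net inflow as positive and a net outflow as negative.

-1627.0

Goods balance = 5752.3 - 4335.8 = 1416.5
Services balance = 831.8 - 1376.6 = -544.8
Trade balance (goods + services) = 1416.5 + (-544.8) = 871.7
Net primary income = 1428.5 - 264.4 = 1164.1
Net secondary income = -260.0
Current account = 871.7 + 1164.1 + (-260.0) = 1775.8
Financial account = -(1775.8 + (-157.0) + 8.2) = -1627.0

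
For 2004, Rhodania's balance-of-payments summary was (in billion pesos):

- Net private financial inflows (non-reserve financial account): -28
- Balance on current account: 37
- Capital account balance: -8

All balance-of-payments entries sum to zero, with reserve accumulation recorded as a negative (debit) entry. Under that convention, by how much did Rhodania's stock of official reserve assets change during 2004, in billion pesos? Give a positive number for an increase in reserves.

1

Official reserve transactions balance = -(37 + (-8) + (-28)) = -1
An accumulation of reserves is recorded as a debit (negative entry), so the change in the stock of reserves is the negative of that balance.
Change in official reserves = -(-1) = 1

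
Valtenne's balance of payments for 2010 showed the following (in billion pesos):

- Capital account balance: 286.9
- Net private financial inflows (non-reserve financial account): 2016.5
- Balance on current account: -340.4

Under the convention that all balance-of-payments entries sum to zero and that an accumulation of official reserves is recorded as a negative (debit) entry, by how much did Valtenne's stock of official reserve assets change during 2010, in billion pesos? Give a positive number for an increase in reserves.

1963.0

Official reserve transactions balance = -((-340.4) + 286.9 + 2016.5) = -1963.0
An accumulation of reserves is recorded as a debit (negative entry), so the change in the stock of reserves is the negative of that balance.
Change in official reserves = -(-1963.0) = 1963.0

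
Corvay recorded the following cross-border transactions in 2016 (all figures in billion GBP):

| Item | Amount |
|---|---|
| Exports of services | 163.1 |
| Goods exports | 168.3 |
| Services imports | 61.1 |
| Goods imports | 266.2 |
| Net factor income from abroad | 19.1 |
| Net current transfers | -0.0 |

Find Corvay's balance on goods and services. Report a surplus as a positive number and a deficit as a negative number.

Goods balance = 168.3 - 266.2 = -97.9
Services balance = 163.1 - 61.1 = 102.0
Trade balance (goods + services) = -97.9 + 102.0 = 4.1

4.1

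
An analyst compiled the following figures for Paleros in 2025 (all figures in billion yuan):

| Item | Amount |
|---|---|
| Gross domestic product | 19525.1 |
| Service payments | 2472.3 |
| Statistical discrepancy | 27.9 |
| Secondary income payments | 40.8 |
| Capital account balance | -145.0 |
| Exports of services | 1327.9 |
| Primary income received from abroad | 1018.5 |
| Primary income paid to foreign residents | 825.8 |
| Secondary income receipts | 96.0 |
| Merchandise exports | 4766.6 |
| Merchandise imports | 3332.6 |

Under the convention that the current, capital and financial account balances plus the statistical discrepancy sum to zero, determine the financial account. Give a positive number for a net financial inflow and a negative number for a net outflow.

Goods balance = 4766.6 - 3332.6 = 1434.0
Services balance = 1327.9 - 2472.3 = -1144.4
Trade balance (goods + services) = 1434.0 + (-1144.4) = 289.6
Net primary income = 1018.5 - 825.8 = 192.7
Net secondary income = 96.0 - 40.8 = 55.2
Current account = 289.6 + 192.7 + 55.2 = 537.5
Financial account = -(537.5 + (-145.0) + 27.9) = -420.4

-420.4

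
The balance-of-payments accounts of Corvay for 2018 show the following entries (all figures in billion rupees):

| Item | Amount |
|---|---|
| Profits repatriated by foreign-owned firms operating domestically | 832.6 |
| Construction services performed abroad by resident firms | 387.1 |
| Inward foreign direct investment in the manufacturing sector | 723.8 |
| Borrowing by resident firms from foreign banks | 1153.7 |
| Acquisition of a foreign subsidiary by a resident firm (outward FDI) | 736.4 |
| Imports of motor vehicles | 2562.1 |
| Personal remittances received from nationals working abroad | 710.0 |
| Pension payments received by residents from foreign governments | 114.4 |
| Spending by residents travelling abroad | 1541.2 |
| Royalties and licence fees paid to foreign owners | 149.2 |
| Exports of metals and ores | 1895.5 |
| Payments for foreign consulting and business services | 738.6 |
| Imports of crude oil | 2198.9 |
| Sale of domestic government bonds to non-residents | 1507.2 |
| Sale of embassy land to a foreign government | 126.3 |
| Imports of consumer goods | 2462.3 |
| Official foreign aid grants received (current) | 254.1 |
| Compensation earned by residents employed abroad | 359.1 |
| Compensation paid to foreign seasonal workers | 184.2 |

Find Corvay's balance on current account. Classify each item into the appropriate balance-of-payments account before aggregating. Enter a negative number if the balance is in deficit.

-6948.9

Goods: -2462.3 - 2562.1 - 2198.9 + 1895.5 = -5327.8
Services: -738.6 + 387.1 - 149.2 - 1541.2 = -2041.9
Primary income: 359.1 - 832.6 - 184.2 = -657.7
Secondary income: 114.4 + 254.1 + 710.0 = 1078.5
Current account = (-5327.8) + (-2041.9) + (-657.7) + 1078.5 = -6948.9
(Excluded from the current account — financial account: inward foreign direct investment in the manufacturing sector 723.8, borrowing by resident firms from foreign banks 1153.7, acquisition of a foreign subsidiary by a resident firm (outward FDI) 736.4, sale of domestic government bonds to non-residents 1507.2; capital account: sale of embassy land to a foreign government 126.3.)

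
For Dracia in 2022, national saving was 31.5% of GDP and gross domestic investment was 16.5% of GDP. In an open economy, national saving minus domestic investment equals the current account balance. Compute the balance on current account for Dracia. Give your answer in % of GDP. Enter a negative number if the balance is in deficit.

CA = S - I = 31.5 - 16.5 = 15.0

15.0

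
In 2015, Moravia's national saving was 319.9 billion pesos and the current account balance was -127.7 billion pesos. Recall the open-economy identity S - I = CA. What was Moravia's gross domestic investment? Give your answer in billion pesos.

447.6

I = S - CA = 319.9 - (-127.7) = 447.6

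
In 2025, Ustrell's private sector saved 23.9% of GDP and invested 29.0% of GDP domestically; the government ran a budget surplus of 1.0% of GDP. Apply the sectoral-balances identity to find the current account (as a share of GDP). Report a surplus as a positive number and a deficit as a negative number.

-4.1

By the sectoral-balances identity, CA = (S_private - I) + (T - G).
Private balance = 23.9 - 29.0 = -5.1
Government balance (T - G) = 1.0
CA = -5.1 + 1.0 = -4.1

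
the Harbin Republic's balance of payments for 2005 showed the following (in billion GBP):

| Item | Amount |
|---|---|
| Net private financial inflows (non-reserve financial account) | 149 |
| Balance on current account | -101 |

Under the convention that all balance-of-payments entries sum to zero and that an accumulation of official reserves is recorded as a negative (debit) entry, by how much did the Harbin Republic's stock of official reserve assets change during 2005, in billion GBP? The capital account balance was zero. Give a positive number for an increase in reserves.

Official reserve transactions balance = -((-101) + 149) = -48
An accumulation of reserves is recorded as a debit (negative entry), so the change in the stock of reserves is the negative of that balance.
Change in official reserves = -(-48) = 48

48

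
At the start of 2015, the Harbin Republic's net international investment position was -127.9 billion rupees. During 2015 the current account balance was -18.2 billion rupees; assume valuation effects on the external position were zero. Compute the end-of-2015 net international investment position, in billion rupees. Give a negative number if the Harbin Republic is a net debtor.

With no valuation effects, change in NIIP = current account = -18.2
End-of-year NIIP = -127.9 + (-18.2) = -146.1

-146.1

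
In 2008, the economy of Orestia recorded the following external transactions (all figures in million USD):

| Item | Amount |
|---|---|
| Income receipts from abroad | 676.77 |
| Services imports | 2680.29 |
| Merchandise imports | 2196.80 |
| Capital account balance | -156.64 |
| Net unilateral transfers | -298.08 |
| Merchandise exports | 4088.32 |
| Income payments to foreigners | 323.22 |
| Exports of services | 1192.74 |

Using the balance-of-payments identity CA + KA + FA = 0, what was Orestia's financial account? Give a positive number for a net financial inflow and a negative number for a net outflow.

Goods balance = 4088.32 - 2196.80 = 1891.52
Services balance = 1192.74 - 2680.29 = -1487.55
Trade balance (goods + services) = 1891.52 + (-1487.55) = 403.97
Net primary income = 676.77 - 323.22 = 353.55
Net secondary income = -298.08
Current account = 403.97 + 353.55 + (-298.08) = 459.44
Financial account = -(459.44 + (-156.64)) = -302.80

-302.80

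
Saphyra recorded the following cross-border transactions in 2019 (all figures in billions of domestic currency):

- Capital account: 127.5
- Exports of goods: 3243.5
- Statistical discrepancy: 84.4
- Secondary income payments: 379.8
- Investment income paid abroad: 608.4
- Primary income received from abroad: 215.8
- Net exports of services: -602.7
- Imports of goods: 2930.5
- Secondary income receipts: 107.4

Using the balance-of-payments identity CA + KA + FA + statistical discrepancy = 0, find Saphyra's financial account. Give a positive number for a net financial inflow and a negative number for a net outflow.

742.8

Goods balance = 3243.5 - 2930.5 = 313.0
Services balance = -602.7
Trade balance (goods + services) = 313.0 + (-602.7) = -289.7
Net primary income = 215.8 - 608.4 = -392.6
Net secondary income = 107.4 - 379.8 = -272.4
Current account = -289.7 + (-392.6) + (-272.4) = -954.7
Financial account = -(-954.7 + 127.5 + 84.4) = 742.8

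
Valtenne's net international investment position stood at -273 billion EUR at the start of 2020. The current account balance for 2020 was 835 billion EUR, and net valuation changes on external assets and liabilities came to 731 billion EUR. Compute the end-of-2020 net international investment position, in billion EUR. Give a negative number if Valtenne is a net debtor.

1293

Change in NIIP = current account + net valuation change = 835 + 731 = 1566
End-of-year NIIP = -273 + 1566 = 1293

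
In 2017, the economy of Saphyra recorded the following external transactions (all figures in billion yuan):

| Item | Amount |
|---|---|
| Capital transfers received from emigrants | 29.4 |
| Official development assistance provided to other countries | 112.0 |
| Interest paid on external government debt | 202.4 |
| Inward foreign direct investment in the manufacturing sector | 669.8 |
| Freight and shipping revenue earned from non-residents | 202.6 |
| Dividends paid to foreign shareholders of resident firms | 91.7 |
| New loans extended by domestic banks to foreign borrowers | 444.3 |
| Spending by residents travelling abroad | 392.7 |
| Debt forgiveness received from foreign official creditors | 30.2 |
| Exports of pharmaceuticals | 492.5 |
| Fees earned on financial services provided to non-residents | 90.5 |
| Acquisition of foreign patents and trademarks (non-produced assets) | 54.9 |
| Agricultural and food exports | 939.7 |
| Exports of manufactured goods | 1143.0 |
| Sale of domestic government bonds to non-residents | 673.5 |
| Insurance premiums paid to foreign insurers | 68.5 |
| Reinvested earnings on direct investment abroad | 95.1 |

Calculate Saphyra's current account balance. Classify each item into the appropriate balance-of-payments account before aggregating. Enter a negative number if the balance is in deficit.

Goods: 1143.0 + 939.7 + 492.5 = 2575.2
Services: 90.5 - 392.7 - 68.5 + 202.6 = -168.1
Primary income: -91.7 + 95.1 - 202.4 = -199.0
Secondary income: -112.0
Current account = 2575.2 + (-168.1) + (-199.0) + (-112.0) = 2096.1
(Excluded from the current account — capital account: capital transfers received from emigrants 29.4, debt forgiveness received from foreign official creditors 30.2, acquisition of foreign patents and trademarks (non-produced assets) 54.9; financial account: inward foreign direct investment in the manufacturing sector 669.8, new loans extended by domestic banks to foreign borrowers 444.3, sale of domestic government bonds to non-residents 673.5.)

2096.1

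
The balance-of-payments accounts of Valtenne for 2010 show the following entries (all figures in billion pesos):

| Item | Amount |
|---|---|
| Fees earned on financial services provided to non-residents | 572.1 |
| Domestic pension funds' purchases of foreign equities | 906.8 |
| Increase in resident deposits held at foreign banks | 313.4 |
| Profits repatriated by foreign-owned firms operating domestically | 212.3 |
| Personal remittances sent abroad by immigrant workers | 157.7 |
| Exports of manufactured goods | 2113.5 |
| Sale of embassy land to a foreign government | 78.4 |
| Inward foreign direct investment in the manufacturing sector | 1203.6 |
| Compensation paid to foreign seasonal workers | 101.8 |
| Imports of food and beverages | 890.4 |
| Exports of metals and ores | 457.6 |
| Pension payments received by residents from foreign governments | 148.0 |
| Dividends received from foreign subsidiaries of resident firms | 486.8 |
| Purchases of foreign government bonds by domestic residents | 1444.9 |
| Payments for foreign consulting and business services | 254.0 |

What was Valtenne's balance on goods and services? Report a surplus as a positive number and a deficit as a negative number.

1998.8

Goods: 2113.5 - 890.4 + 457.6 = 1680.7
Services: -254.0 + 572.1 = 318.1
Trade balance = 1680.7 + 318.1 = 1998.8
(Excluded from the trade balance — financial account: domestic pension funds' purchases of foreign equities 906.8, increase in resident deposits held at foreign banks 313.4, inward foreign direct investment in the manufacturing sector 1203.6, purchases of foreign government bonds by domestic residents 1444.9; primary income: profits repatriated by foreign-owned firms operating domestically 212.3, compensation paid to foreign seasonal workers 101.8, dividends received from foreign subsidiaries of resident firms 486.8; secondary income: personal remittances sent abroad by immigrant workers 157.7, pension payments received by residents from foreign governments 148.0; capital account: sale of embassy land to a foreign government 78.4.)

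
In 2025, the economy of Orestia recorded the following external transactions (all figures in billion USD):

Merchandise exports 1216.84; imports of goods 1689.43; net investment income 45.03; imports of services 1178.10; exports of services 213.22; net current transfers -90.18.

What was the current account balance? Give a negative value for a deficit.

Goods balance = 1216.84 - 1689.43 = -472.59
Services balance = 213.22 - 1178.10 = -964.88
Trade balance (goods + services) = -472.59 + (-964.88) = -1437.47
Net primary income = 45.03
Net secondary income = -90.18
Current account = -1437.47 + 45.03 + (-90.18) = -1482.62

-1482.62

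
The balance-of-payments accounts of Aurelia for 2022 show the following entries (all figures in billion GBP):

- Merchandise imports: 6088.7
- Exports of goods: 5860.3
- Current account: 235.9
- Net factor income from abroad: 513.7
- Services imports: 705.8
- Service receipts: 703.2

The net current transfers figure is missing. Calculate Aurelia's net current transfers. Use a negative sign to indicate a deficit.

-46.8

Current account = goods balance + services balance + net primary income + net secondary income
Sum of the known components = 282.7
Net current transfers = CA - (known components) = 235.9 - 282.7 = -46.8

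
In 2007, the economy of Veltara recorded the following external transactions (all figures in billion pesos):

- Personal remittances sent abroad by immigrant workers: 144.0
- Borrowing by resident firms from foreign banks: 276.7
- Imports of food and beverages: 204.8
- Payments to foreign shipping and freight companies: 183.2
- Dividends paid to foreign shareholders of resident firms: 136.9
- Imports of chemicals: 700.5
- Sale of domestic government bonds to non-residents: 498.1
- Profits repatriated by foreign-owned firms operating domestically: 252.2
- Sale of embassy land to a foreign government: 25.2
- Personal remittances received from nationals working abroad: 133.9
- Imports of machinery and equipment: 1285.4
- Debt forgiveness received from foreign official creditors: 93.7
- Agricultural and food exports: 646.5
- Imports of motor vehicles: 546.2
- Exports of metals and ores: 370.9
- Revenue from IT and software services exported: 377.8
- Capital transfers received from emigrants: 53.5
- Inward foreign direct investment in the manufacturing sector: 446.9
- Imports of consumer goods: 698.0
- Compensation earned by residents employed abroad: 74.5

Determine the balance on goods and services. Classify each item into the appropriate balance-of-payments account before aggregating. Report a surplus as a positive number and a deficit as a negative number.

-2222.9

Goods: -700.5 - 546.2 - 1285.4 - 698.0 + 646.5 + 370.9 - 204.8 = -2417.5
Services: -183.2 + 377.8 = 194.6
Trade balance = -2417.5 + 194.6 = -2222.9
(Excluded from the trade balance — secondary income: personal remittances sent abroad by immigrant workers 144.0, personal remittances received from nationals working abroad 133.9; financial account: borrowing by resident firms from foreign banks 276.7, sale of domestic government bonds to non-residents 498.1, inward foreign direct investment in the manufacturing sector 446.9; primary income: dividends paid to foreign shareholders of resident firms 136.9, profits repatriated by foreign-owned firms operating domestically 252.2, compensation earned by residents employed abroad 74.5; capital account: sale of embassy land to a foreign government 25.2, debt forgiveness received from foreign official creditors 93.7, capital transfers received from emigrants 53.5.)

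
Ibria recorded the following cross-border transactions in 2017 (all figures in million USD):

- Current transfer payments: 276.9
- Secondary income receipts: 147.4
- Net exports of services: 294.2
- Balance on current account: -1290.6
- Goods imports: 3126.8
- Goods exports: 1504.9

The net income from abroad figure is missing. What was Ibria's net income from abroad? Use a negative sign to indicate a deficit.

Current account = goods balance + services balance + net primary income + net secondary income
Sum of the known components = -1457.2
Net income from abroad = CA - (known components) = -1290.6 - (-1457.2) = 166.6

166.6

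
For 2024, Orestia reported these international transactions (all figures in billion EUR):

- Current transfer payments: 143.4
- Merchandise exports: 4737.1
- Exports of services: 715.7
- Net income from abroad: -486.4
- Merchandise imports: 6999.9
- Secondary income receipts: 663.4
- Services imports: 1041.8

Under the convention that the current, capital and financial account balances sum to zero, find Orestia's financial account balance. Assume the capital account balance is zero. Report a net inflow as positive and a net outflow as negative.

2555.3

Goods balance = 4737.1 - 6999.9 = -2262.8
Services balance = 715.7 - 1041.8 = -326.1
Trade balance (goods + services) = -2262.8 + (-326.1) = -2588.9
Net primary income = -486.4
Net secondary income = 663.4 - 143.4 = 520.0
Current account = -2588.9 + (-486.4) + 520.0 = -2555.3
Financial account = -(-2555.3) = 2555.3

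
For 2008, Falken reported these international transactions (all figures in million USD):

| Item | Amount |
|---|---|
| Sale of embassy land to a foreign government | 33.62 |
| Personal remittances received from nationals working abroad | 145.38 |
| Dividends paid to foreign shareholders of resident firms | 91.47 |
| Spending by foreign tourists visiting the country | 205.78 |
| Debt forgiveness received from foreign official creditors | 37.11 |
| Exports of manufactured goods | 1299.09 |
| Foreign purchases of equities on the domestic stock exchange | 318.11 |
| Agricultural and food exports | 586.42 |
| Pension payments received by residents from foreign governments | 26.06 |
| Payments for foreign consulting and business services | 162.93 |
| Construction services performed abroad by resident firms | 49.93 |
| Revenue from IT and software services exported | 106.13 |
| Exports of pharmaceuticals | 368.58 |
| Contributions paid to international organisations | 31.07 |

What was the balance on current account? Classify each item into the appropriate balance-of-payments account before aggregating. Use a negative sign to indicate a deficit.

2501.90

Goods: 586.42 + 1299.09 + 368.58 = 2254.09
Services: -162.93 + 106.13 + 205.78 + 49.93 = 198.91
Primary income: -91.47
Secondary income: -31.07 + 145.38 + 26.06 = 140.37
Current account = 2254.09 + 198.91 + (-91.47) + 140.37 = 2501.90
(Excluded from the current account — capital account: sale of embassy land to a foreign government 33.62, debt forgiveness received from foreign official creditors 37.11; financial account: foreign purchases of equities on the domestic stock exchange 318.11.)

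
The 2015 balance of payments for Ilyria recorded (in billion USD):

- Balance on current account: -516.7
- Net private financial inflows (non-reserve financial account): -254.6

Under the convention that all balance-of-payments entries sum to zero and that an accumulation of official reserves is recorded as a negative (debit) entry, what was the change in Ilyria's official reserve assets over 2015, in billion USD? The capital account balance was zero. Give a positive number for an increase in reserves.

-771.3

Official reserve transactions balance = -((-516.7) + (-254.6)) = 771.3
An accumulation of reserves is recorded as a debit (negative entry), so the change in the stock of reserves is the negative of that balance.
Change in official reserves = -(771.3) = -771.3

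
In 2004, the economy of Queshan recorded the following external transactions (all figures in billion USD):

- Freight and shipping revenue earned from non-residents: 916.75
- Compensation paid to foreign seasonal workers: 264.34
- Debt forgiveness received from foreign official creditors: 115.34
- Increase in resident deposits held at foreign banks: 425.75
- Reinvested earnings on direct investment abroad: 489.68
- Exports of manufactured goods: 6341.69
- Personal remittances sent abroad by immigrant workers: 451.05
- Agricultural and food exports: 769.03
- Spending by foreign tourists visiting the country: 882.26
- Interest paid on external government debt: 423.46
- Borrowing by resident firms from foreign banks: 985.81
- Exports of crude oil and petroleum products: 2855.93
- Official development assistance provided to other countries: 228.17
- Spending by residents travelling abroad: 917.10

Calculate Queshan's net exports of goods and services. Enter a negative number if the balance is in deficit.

Goods: 769.03 + 6341.69 + 2855.93 = 9966.65
Services: -917.10 + 916.75 + 882.26 = 881.91
Trade balance = 9966.65 + 881.91 = 10848.56
(Excluded from the trade balance — primary income: compensation paid to foreign seasonal workers 264.34, reinvested earnings on direct investment abroad 489.68, interest paid on external government debt 423.46; capital account: debt forgiveness received from foreign official creditors 115.34; financial account: increase in resident deposits held at foreign banks 425.75, borrowing by resident firms from foreign banks 985.81; secondary income: personal remittances sent abroad by immigrant workers 451.05, official development assistance provided to other countries 228.17.)

10848.56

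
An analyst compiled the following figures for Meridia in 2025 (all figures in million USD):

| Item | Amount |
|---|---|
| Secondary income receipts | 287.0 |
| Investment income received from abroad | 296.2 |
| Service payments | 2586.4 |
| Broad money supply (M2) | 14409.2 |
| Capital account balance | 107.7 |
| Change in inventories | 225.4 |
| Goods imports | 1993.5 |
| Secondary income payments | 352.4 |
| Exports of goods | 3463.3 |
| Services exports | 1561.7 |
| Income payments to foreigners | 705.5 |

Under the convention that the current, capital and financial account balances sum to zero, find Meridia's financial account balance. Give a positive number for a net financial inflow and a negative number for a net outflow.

Goods balance = 3463.3 - 1993.5 = 1469.8
Services balance = 1561.7 - 2586.4 = -1024.7
Trade balance (goods + services) = 1469.8 + (-1024.7) = 445.1
Net primary income = 296.2 - 705.5 = -409.3
Net secondary income = 287.0 - 352.4 = -65.4
Current account = 445.1 + (-409.3) + (-65.4) = -29.6
Financial account = -(-29.6 + 107.7) = -78.1

-78.1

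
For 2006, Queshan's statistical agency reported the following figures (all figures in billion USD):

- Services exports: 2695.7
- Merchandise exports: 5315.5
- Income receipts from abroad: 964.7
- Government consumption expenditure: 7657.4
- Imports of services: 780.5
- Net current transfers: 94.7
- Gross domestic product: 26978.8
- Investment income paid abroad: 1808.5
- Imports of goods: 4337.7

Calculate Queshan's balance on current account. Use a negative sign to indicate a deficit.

2143.9

Goods balance = 5315.5 - 4337.7 = 977.8
Services balance = 2695.7 - 780.5 = 1915.2
Trade balance (goods + services) = 977.8 + 1915.2 = 2893.0
Net primary income = 964.7 - 1808.5 = -843.8
Net secondary income = 94.7
Current account = 2893.0 + (-843.8) + 94.7 = 2143.9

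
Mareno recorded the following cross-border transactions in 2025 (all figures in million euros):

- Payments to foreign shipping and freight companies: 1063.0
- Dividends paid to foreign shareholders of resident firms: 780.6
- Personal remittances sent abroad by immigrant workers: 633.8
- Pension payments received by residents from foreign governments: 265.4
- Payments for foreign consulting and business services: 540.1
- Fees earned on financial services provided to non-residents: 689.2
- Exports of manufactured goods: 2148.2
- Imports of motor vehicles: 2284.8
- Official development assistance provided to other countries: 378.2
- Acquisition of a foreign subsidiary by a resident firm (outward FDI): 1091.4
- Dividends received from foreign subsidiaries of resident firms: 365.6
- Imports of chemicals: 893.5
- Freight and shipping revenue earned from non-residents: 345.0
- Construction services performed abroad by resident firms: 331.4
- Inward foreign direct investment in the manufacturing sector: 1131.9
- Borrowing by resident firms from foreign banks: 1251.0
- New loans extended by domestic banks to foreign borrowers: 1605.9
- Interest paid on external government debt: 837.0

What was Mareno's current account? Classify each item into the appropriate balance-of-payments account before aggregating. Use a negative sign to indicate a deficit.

-3266.2

Goods: -2284.8 - 893.5 + 2148.2 = -1030.1
Services: 331.4 - 540.1 - 1063.0 + 345.0 + 689.2 = -237.5
Primary income: -837.0 - 780.6 + 365.6 = -1252.0
Secondary income: 265.4 - 633.8 - 378.2 = -746.6
Current account = (-1030.1) + (-237.5) + (-1252.0) + (-746.6) = -3266.2
(Excluded from the current account — financial account: acquisition of a foreign subsidiary by a resident firm (outward FDI) 1091.4, inward foreign direct investment in the manufacturing sector 1131.9, borrowing by resident firms from foreign banks 1251.0, new loans extended by domestic banks to foreign borrowers 1605.9.)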